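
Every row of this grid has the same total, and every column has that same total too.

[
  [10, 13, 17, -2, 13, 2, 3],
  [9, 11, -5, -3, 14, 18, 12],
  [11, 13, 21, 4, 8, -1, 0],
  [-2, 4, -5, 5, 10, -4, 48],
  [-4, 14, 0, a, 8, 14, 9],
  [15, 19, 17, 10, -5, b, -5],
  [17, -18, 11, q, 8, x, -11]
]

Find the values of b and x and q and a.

b = 5, x = 22, q = 27, a = 15

Rows 1 and 2 both sum to 56, so that's the common total.
Row 5 has -4 + 14 + 0 + 8 + 14 + 9 = 41; the blank must be 56 − 41 = 15.
Row 6 has 15 + 19 + 17 + 10 − 5 − 5 = 51; the blank must be 56 − 51 = 5.
Column 6 has 2 + 18 − 1 − 4 + 14 + 5 = 34; the blank must be 56 − 34 = 22.
Row 7 has 17 − 18 + 11 + 8 + 22 − 11 = 29; the blank must be 56 − 29 = 27.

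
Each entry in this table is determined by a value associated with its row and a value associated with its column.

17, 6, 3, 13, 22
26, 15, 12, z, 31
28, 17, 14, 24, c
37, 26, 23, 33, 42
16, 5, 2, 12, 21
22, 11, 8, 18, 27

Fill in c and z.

c = 33, z = 22

The difference between any two rows is the same in every column — this is an addition table with the headers hidden.
Row 3 minus row 1 is 28 − 17 = 11, so its entry in column 5 is 22 + 11 = 33.
Row 2 minus row 1 is 26 − 17 = 9, so its entry in column 4 is 13 + 9 = 22.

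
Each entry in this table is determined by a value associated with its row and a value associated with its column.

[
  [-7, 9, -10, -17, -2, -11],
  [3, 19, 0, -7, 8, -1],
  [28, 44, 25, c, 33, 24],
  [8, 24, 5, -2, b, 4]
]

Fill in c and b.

The difference between any two rows is the same in every column — this is an addition table with the headers hidden.
Row 3 minus row 1 is 25 − (-10) = 35, so its entry in column 4 is -17 + 35 = 18.
Row 4 minus row 1 is 5 − (-10) = 15, so its entry in column 5 is -2 + 15 = 13.

c = 18, b = 13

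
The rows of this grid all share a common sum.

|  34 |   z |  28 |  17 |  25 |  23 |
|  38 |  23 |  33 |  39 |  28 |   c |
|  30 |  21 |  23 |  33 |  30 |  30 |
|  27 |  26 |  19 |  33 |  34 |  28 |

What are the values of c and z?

c = 6, z = 40

Row 3 sums to 167 and so does row 4; that's the common total.
In row 2 the known cells total 161, leaving 167 − 161 = 6.
In row 1 the known cells total 127, leaving 167 − 127 = 40.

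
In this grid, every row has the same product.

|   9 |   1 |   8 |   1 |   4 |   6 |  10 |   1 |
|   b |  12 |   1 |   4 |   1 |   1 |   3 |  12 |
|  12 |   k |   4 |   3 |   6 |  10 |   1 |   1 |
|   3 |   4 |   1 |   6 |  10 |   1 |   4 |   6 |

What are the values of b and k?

Rows 1 and 4 each multiply to 17280, so every row has product 17280.
Row 2: 12×1×4×1×1×3×12 = 1728, so the missing entry is 17280 ÷ 1728 = 10.
Row 3: 12×4×3×6×10×1×1 = 8640, so the missing entry is 17280 ÷ 8640 = 2.

b = 10, k = 2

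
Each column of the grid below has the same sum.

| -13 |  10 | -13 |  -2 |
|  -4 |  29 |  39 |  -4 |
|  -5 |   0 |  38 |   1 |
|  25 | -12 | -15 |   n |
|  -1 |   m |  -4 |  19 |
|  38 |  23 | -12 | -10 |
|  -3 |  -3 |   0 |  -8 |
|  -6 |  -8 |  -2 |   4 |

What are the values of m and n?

m = -8, n = 31

The complete columns each total 31.
Column 2 is missing 31 − 39 = -8 (since 10 + 29 + 0 − 12 + 23 − 3 − 8 = 39).
Column 4 is missing 31 − 0 = 31 (since -2 − 4 + 1 + 19 − 10 − 8 + 4 = 0).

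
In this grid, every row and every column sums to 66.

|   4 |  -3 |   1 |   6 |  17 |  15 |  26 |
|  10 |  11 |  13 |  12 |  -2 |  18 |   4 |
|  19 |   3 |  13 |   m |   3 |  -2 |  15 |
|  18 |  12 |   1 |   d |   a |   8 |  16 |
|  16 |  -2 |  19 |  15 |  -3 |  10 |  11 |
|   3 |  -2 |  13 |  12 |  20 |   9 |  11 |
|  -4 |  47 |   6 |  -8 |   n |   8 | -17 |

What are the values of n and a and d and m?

n = 34, a = -3, d = 14, m = 15

Row 3 has 19 + 3 + 13 + 3 − 2 + 15 = 51; the blank must be 66 − 51 = 15.
Column 4 has 6 + 12 + 15 + 15 + 12 − 8 = 52; the blank must be 66 − 52 = 14.
Row 7 has -4 + 47 + 6 − 8 + 8 − 17 = 32; the blank must be 66 − 32 = 34.
Row 4 has 18 + 12 + 1 + 14 + 8 + 16 = 69; the blank must be 66 − 69 = -3.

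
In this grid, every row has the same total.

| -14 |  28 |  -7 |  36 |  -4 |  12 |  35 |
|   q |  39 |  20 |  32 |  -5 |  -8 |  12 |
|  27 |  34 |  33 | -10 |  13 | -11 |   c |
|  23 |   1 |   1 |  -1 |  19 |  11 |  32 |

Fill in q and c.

Row 1 sums to 86 and so does row 4; that's the common total.
In row 2 the known cells total 90, leaving 86 − 90 = -4.
In row 3 the known cells total 86, leaving 86 − 86 = 0.

q = -4, c = 0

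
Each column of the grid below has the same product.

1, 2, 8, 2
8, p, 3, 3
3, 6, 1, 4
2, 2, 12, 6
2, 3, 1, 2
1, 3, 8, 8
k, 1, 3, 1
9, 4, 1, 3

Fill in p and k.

p = 8, k = 8

Columns 3 and 4 each multiply to 6912, so every column has product 6912.
Column 2: 2×6×2×3×3×1×4 = 864, so the missing entry is 6912 ÷ 864 = 8.
Column 1: 1×8×3×2×2×1×9 = 864, so the missing entry is 6912 ÷ 864 = 8.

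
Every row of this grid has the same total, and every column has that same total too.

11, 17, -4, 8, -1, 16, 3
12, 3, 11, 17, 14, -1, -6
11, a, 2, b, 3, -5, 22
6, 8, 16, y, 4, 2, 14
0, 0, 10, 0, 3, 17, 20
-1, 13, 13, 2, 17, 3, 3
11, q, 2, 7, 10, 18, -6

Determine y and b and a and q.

y = 0, b = 16, a = 1, q = 8

Rows 1 and 2 both sum to 50, so that's the common total.
The known cells in row 7 total 42, leaving 50 − 42 = 8 for the blank.
The known cells in row 4 total 50, leaving 50 − 50 = 0 for the blank.
The known cells in column 4 total 34, leaving 50 − 34 = 16 for the blank.
The known cells in row 3 total 49, leaving 50 − 49 = 1 for the blank.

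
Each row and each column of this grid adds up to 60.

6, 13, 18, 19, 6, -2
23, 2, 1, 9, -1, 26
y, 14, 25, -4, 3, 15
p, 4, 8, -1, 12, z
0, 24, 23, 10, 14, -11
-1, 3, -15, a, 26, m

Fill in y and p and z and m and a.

y = 7, p = 25, z = 12, m = 20, a = 27

Row 3 has 14 + 25 − 4 + 3 + 15 = 53; the blank must be 60 − 53 = 7.
Column 1 has 6 + 23 + 7 + 0 − 1 = 35; the blank must be 60 − 35 = 25.
Column 4 has 19 + 9 − 4 − 1 + 10 = 33; the blank must be 60 − 33 = 27.
Row 6 has -1 + 3 − 15 + 27 + 26 = 40; the blank must be 60 − 40 = 20.
Row 4 has 25 + 4 + 8 − 1 + 12 = 48; the blank must be 60 − 48 = 12.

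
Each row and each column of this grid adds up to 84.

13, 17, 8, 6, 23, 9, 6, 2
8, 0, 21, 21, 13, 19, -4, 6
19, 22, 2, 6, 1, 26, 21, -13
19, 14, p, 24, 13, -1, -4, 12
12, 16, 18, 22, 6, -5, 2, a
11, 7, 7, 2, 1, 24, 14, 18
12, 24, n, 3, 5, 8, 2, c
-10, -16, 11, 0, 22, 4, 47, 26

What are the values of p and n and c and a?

p = 7, n = 10, c = 20, a = 13

Row 4 has 19 + 14 + 24 + 13 − 1 − 4 + 12 = 77; the blank must be 84 − 77 = 7.
Column 3 has 8 + 21 + 2 + 7 + 18 + 7 + 11 = 74; the blank must be 84 − 74 = 10.
Row 7 has 12 + 24 + 10 + 3 + 5 + 8 + 2 = 64; the blank must be 84 − 64 = 20.
Row 5 has 12 + 16 + 18 + 22 + 6 − 5 + 2 = 71; the blank must be 84 − 71 = 13.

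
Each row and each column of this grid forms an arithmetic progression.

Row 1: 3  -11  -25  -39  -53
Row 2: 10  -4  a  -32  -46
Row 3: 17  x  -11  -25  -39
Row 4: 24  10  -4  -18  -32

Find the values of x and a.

x = 3, a = -18

Along each row the entries change by -14 per step; down each column they change by 7.
Row 3: from 17 at column 1, stepping by -14 to column 2 gives 3.
Row 2: from 10 at column 1, stepping by -14 to column 3 gives -18.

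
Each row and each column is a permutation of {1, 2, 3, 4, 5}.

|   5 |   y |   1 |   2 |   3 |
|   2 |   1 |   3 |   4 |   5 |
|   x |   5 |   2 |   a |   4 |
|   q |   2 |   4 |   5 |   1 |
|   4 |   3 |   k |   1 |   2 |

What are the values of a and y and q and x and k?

At (row 1, col 2): row 1 already has {1, 2, 3, 5}, so the value is 4.
For row 5, column 3: row 5 already has {1, 2, 3, 4}; that leaves 5.
For row 4, column 1: row 4 already has {1, 2, 4, 5}; that leaves 3.
At (row 3, col 1): column 1 already has {2, 3, 4, 5}, so the value is 1.
Cell (3,4): row 3 already has {1, 2, 4, 5} → 3.

a = 3, y = 4, q = 3, x = 1, k = 5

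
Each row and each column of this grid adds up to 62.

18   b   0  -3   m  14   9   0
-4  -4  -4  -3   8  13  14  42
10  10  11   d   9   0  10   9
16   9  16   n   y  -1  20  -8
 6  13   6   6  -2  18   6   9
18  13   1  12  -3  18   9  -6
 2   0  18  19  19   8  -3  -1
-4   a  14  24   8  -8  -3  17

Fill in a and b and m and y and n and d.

a = 14, b = 7, m = 17, y = 6, n = 4, d = 3

The known cells in row 8 total 48, leaving 62 − 48 = 14 for the blank.
The known cells in column 2 total 55, leaving 62 − 55 = 7 for the blank.
The known cells in row 1 total 45, leaving 62 − 45 = 17 for the blank.
The known cells in column 5 total 56, leaving 62 − 56 = 6 for the blank.
The known cells in row 3 total 59, leaving 62 − 59 = 3 for the blank.
The known cells in row 4 total 58, leaving 62 − 58 = 4 for the blank.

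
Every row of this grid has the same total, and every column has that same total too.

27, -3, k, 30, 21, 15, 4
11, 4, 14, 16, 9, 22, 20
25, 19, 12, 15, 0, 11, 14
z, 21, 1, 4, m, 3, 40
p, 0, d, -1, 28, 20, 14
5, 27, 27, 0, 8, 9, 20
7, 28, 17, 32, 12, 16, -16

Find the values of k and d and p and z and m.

Rows 2 and 3 both sum to 96, so that's the common total.
Column 5 has 21 + 9 + 0 + 28 + 8 + 12 = 78; the blank must be 96 − 78 = 18.
Row 4 has 21 + 1 + 4 + 18 + 3 + 40 = 87; the blank must be 96 − 87 = 9.
Column 1 has 27 + 11 + 25 + 9 + 5 + 7 = 84; the blank must be 96 − 84 = 12.
Row 5 has 12 + 0 − 1 + 28 + 20 + 14 = 73; the blank must be 96 − 73 = 23.
Row 1 has 27 − 3 + 30 + 21 + 15 + 4 = 94; the blank must be 96 − 94 = 2.

k = 2, d = 23, p = 12, z = 9, m = 18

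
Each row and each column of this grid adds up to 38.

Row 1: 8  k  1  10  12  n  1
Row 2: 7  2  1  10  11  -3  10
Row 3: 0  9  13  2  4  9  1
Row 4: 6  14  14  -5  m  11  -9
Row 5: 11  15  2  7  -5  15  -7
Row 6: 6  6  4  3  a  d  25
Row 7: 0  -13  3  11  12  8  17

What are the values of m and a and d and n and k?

Column 2 has 2 + 9 + 14 + 15 + 6 − 13 = 33; the blank must be 38 − 33 = 5.
Row 4 has 6 + 14 + 14 − 5 + 11 − 9 = 31; the blank must be 38 − 31 = 7.
Column 5 has 12 + 11 + 4 + 7 − 5 + 12 = 41; the blank must be 38 − 41 = -3.
Row 6 has 6 + 6 + 4 + 3 − 3 + 25 = 41; the blank must be 38 − 41 = -3.
Row 1 has 8 + 5 + 1 + 10 + 12 + 1 = 37; the blank must be 38 − 37 = 1.

m = 7, a = -3, d = -3, n = 1, k = 5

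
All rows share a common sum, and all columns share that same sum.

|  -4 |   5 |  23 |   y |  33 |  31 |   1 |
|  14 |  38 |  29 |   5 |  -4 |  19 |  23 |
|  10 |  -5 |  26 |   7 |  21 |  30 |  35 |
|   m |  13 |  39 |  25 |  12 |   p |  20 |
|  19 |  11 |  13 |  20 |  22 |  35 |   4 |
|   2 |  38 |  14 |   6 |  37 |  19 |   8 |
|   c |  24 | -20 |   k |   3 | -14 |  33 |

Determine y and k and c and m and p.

y = 35, k = 26, c = 72, m = 11, p = 4

Rows 2 and 3 both sum to 124, so that's the common total.
Row 1 has -4 + 5 + 23 + 33 + 31 + 1 = 89; the blank must be 124 − 89 = 35.
Column 4 has 35 + 5 + 7 + 25 + 20 + 6 = 98; the blank must be 124 − 98 = 26.
Row 7 has 24 − 20 + 26 + 3 − 14 + 33 = 52; the blank must be 124 − 52 = 72.
Column 1 has -4 + 14 + 10 + 19 + 2 + 72 = 113; the blank must be 124 − 113 = 11.
Row 4 has 11 + 13 + 39 + 25 + 12 + 20 = 120; the blank must be 124 − 120 = 4.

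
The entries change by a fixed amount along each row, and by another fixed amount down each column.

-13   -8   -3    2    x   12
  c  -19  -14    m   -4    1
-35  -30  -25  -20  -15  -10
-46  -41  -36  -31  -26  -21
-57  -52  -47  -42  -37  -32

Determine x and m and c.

x = 7, m = -9, c = -24

Along each row the entries change by 5 per step; down each column they change by -11.
Row 1: from -13 at column 1, stepping by 5 to column 5 gives 7.
Row 2: from -19 at column 2, stepping by 5 to column 4 gives -9.
Row 2: from -19 at column 2, stepping by 5 to column 1 gives -24.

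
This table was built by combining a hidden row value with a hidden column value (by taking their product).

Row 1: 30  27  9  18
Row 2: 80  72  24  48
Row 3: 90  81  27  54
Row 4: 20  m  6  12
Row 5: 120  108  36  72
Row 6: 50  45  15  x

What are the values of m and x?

m = 18, x = 30

Each row is a constant multiple of every other row — this is a multiplication table with the headers hidden.
Row 4 is 6/9 = 2/3 times row 1, so its entry in column 2 is 27 × 2/3 = 18.
Row 6 is 15/9 = 5/3 times row 1, so its entry in column 4 is 18 × 5/3 = 30.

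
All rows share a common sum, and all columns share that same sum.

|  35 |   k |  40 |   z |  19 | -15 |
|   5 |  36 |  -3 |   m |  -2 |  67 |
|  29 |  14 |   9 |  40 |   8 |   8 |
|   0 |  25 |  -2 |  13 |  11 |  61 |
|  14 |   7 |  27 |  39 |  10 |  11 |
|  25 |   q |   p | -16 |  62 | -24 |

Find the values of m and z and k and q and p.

Rows 3 and 4 both sum to 108, so that's the common total.
Row 2 has 5 + 36 − 3 − 2 + 67 = 103; the blank must be 108 − 103 = 5.
Column 4 has 5 + 40 + 13 + 39 − 16 = 81; the blank must be 108 − 81 = 27.
Row 1 has 35 + 40 + 27 + 19 − 15 = 106; the blank must be 108 − 106 = 2.
Column 2 has 2 + 36 + 14 + 25 + 7 = 84; the blank must be 108 − 84 = 24.
Row 6 has 25 + 24 − 16 + 62 − 24 = 71; the blank must be 108 − 71 = 37.

m = 5, z = 27, k = 2, q = 24, p = 37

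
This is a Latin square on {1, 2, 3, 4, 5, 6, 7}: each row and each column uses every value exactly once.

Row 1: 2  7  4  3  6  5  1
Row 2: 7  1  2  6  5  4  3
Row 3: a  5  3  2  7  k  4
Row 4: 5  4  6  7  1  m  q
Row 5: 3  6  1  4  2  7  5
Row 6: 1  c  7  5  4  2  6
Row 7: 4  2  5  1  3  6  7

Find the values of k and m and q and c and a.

Cell (3,1): column 1 already has {1, 2, 3, 4, 5, 7} → 6.
Cell (6,2): row 6 already has {1, 2, 4, 5, 6, 7} → 3.
Cell (4,7): column 7 already has {1, 3, 4, 5, 6, 7} → 2.
Cell (3,6): row 3 already has {2, 3, 4, 5, 6, 7} → 1.
Cell (4,6): row 4 already has {1, 2, 4, 5, 6, 7} → 3.

k = 1, m = 3, q = 2, c = 3, a = 6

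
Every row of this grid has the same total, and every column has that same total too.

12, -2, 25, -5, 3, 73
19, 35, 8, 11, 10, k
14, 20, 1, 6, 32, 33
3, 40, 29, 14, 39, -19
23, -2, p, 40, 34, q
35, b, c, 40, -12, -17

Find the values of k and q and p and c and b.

Rows 1 and 3 both sum to 106, so that's the common total.
The known cells in row 2 total 83, leaving 106 − 83 = 23 for the blank.
The known cells in column 2 total 91, leaving 106 − 91 = 15 for the blank.
The known cells in column 6 total 93, leaving 106 − 93 = 13 for the blank.
The known cells in row 5 total 108, leaving 106 − 108 = -2 for the blank.
The known cells in row 6 total 61, leaving 106 − 61 = 45 for the blank.

k = 23, q = 13, p = -2, c = 45, b = 15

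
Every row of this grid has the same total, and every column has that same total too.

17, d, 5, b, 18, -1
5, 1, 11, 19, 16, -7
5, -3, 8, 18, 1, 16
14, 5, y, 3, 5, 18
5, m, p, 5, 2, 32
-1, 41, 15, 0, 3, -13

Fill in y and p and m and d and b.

y = 0, p = 6, m = -5, d = 6, b = 0

Rows 2 and 3 both sum to 45, so that's the common total.
The known cells in column 4 total 45, leaving 45 − 45 = 0 for the blank.
The known cells in row 1 total 39, leaving 45 − 39 = 6 for the blank.
The known cells in row 4 total 45, leaving 45 − 45 = 0 for the blank.
The known cells in column 3 total 39, leaving 45 − 39 = 6 for the blank.
The known cells in row 5 total 50, leaving 45 − 50 = -5 for the blank.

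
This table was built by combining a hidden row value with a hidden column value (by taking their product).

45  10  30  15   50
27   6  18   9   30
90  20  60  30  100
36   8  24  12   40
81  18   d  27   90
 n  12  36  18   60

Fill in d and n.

d = 54, n = 54

Each row is a constant multiple of every other row — this is a multiplication table with the headers hidden.
Row 5 is 90/50 = 9/5 times row 1, so its entry in column 3 is 30 × 9/5 = 54.
Row 6 is 60/50 = 6/5 times row 1, so its entry in column 1 is 45 × 6/5 = 54.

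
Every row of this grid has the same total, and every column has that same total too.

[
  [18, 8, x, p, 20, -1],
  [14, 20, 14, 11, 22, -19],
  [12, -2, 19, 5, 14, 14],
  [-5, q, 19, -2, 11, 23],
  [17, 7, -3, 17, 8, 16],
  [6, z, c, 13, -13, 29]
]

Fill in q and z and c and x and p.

q = 16, z = 13, c = 14, x = -1, p = 18

Rows 2 and 3 both sum to 62, so that's the common total.
Row 4: -5 + 19 − 2 + 11 + 23 = 46, so its missing entry is 62 − 46 = 16.
Column 4: 11 + 5 − 2 + 17 + 13 = 44, so its missing entry is 62 − 44 = 18.
Column 2: 8 + 20 − 2 + 16 + 7 = 49, so its missing entry is 62 − 49 = 13.
Row 1: 18 + 8 + 18 + 20 − 1 = 63, so its missing entry is 62 − 63 = -1.
Row 6: 6 + 13 + 13 − 13 + 29 = 48, so its missing entry is 62 − 48 = 14.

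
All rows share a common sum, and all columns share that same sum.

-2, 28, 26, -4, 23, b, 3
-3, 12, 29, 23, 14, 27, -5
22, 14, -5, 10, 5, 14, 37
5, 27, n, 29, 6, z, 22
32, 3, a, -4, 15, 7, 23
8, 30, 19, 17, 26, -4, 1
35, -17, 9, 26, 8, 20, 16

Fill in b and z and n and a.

b = 23, z = 10, n = -2, a = 21

Rows 2 and 3 both sum to 97, so that's the common total.
Row 5 has 32 + 3 − 4 + 15 + 7 + 23 = 76; the blank must be 97 − 76 = 21.
Column 3 has 26 + 29 − 5 + 21 + 19 + 9 = 99; the blank must be 97 − 99 = -2.
Row 4 has 5 + 27 − 2 + 29 + 6 + 22 = 87; the blank must be 97 − 87 = 10.
Row 1 has -2 + 28 + 26 − 4 + 23 + 3 = 74; the blank must be 97 − 74 = 23.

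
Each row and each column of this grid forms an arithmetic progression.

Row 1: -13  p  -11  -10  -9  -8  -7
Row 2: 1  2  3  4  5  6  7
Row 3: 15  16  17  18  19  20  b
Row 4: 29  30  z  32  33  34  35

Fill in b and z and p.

b = 21, z = 31, p = -12

Along each row the entries change by 1 per step; down each column they change by 14.
Row 3: from 15 at column 1, stepping by 1 to column 7 gives 21.
Row 4: from 29 at column 1, stepping by 1 to column 3 gives 31.
Row 1: from -13 at column 1, stepping by 1 to column 2 gives -12.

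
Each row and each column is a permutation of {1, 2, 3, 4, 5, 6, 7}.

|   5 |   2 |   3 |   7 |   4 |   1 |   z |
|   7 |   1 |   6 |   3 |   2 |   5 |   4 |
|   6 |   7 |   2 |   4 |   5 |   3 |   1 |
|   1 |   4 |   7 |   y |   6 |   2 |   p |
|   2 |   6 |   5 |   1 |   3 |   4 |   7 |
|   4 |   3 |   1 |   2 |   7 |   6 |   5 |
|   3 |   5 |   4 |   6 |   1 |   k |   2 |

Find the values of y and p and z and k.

y = 5, p = 3, z = 6, k = 7

At (row 4, col 4): column 4 already has {1, 2, 3, 4, 6, 7}, so the value is 5.
Cell (4,7): row 4 already has {1, 2, 4, 5, 6, 7} → 3.
Cell (7,6): row 7 already has {1, 2, 3, 4, 5, 6} → 7.
At (row 1, col 7): row 1 already has {1, 2, 3, 4, 5, 7}, so the value is 6.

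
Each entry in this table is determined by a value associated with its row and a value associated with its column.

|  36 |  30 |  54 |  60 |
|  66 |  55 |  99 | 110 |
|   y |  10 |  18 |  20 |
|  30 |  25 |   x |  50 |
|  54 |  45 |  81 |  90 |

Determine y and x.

Each row is a constant multiple of every other row — this is a multiplication table with the headers hidden.
Row 3 is 10/30 = 1/3 times row 1, so its entry in column 1 is 36 × 1/3 = 12.
Row 4 is 25/30 = 5/6 times row 1, so its entry in column 3 is 54 × 5/6 = 45.

y = 12, x = 45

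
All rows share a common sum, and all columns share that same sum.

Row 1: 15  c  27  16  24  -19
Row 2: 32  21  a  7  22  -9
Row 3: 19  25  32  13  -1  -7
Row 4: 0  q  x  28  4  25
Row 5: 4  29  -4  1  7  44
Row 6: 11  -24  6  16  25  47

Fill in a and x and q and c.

Rows 3 and 5 both sum to 81, so that's the common total.
The known cells in row 2 total 73, leaving 81 − 73 = 8 for the blank.
The known cells in column 3 total 69, leaving 81 − 69 = 12 for the blank.
The known cells in row 4 total 69, leaving 81 − 69 = 12 for the blank.
The known cells in row 1 total 63, leaving 81 − 63 = 18 for the blank.

a = 8, x = 12, q = 12, c = 18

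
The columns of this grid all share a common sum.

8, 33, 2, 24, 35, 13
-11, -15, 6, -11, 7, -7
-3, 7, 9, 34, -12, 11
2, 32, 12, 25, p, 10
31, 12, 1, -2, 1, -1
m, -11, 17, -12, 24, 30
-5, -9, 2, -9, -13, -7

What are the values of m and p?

Columns 2 and 4 both add up to 49, so every column sums to 49.
Column 1: 8 − 11 − 3 + 2 + 31 − 5 = 22, so the missing entry is 49 − 22 = 27.
Column 5: 35 + 7 − 12 + 1 + 24 − 13 = 42, so the missing entry is 49 − 42 = 7.

m = 27, p = 7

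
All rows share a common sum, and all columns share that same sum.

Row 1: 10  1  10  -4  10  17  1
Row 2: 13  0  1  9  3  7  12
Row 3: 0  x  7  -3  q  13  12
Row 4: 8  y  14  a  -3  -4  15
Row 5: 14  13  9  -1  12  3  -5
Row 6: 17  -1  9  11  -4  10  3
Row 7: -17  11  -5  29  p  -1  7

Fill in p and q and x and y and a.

Rows 1 and 2 both sum to 45, so that's the common total.
Row 7 has -17 + 11 − 5 + 29 − 1 + 7 = 24; the blank must be 45 − 24 = 21.
Column 5 has 10 + 3 − 3 + 12 − 4 + 21 = 39; the blank must be 45 − 39 = 6.
Row 3 has 0 + 7 − 3 + 6 + 13 + 12 = 35; the blank must be 45 − 35 = 10.
Column 2 has 1 + 0 + 10 + 13 − 1 + 11 = 34; the blank must be 45 − 34 = 11.
Row 4 has 8 + 11 + 14 − 3 − 4 + 15 = 41; the blank must be 45 − 41 = 4.

p = 21, q = 6, x = 10, y = 11, a = 4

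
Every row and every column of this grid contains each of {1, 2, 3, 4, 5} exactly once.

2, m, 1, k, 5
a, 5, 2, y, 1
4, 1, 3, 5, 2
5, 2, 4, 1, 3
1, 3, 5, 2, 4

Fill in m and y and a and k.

At (row 2, col 1): column 1 already has {1, 2, 4, 5}, so the value is 3.
Cell (2,4): row 2 already has {1, 2, 3, 5} → 4.
At (row 1, col 4): column 4 already has {1, 2, 4, 5}, so the value is 3.
Cell (1,2): row 1 already has {1, 2, 3, 5} → 4.

m = 4, y = 4, a = 3, k = 3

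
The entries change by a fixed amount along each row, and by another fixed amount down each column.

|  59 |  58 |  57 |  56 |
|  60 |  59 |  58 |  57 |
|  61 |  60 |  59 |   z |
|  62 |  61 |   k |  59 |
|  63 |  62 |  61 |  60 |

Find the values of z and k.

z = 58, k = 60

Along each row the entries change by -1 per step; down each column they change by 1.
Row 3: from 61 at column 1, stepping by -1 to column 4 gives 58.
Row 4: from 62 at column 1, stepping by -1 to column 3 gives 60.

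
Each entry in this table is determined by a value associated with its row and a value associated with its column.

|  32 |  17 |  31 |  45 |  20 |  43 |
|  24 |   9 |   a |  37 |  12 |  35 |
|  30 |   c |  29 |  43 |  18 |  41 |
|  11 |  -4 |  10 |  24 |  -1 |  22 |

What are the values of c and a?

The difference between any two rows is the same in every column — this is an addition table with the headers hidden.
Row 3 minus row 1 is 43 − 45 = -2, so its entry in column 2 is 17 + (-2) = 15.
Row 2 minus row 1 is 37 − 45 = -8, so its entry in column 3 is 31 + (-8) = 23.

c = 15, a = 23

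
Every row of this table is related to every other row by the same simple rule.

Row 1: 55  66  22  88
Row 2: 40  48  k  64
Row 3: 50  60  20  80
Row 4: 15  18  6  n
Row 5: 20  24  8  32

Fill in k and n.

k = 16, n = 24

Each row is a constant multiple of every other row — this is a multiplication table with the headers hidden.
Row 2 is 40/55 = 8/11 times row 1, so its entry in column 3 is 22 × 8/11 = 16.
Row 4 is 15/55 = 3/11 times row 1, so its entry in column 4 is 88 × 3/11 = 24.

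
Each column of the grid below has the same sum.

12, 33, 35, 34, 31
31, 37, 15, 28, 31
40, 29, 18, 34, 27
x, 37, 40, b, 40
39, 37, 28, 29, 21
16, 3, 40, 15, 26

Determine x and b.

Column 3 sums to 176 and so does column 5; that's the common total.
In column 1 the known cells total 138, leaving 176 − 138 = 38.
In column 4 the known cells total 140, leaving 176 − 140 = 36.

x = 38, b = 36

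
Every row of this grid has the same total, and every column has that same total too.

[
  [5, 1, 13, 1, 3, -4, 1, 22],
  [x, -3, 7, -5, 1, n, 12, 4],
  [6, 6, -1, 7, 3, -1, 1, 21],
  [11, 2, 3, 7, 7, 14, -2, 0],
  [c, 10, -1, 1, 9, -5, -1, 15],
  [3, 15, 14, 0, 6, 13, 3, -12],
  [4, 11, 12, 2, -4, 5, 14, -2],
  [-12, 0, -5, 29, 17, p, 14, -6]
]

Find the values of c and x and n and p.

Rows 1 and 3 both sum to 42, so that's the common total.
Row 8 has -12 + 0 − 5 + 29 + 17 + 14 − 6 = 37; the blank must be 42 − 37 = 5.
Row 5 has 10 − 1 + 1 + 9 − 5 − 1 + 15 = 28; the blank must be 42 − 28 = 14.
Column 1 has 5 + 6 + 11 + 14 + 3 + 4 − 12 = 31; the blank must be 42 − 31 = 11.
Row 2 has 11 − 3 + 7 − 5 + 1 + 12 + 4 = 27; the blank must be 42 − 27 = 15.

c = 14, x = 11, n = 15, p = 5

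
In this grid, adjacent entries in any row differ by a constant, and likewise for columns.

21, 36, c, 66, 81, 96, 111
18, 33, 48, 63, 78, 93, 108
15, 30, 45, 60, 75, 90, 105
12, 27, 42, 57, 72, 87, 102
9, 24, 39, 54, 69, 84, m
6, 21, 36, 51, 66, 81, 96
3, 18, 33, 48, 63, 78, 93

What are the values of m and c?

Along each row the entries change by 15 per step; down each column they change by -3.
Row 5: from 9 at column 1, stepping by 15 to column 7 gives 99.
Row 1: from 21 at column 1, stepping by 15 to column 3 gives 51.

m = 99, c = 51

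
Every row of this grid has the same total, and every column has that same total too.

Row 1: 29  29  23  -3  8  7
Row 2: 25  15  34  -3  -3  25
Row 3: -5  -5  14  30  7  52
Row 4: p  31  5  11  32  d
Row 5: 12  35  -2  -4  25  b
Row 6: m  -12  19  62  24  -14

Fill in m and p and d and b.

m = 14, p = 18, d = -4, b = 27

Rows 1 and 2 both sum to 93, so that's the common total.
Row 5 has 12 + 35 − 2 − 4 + 25 = 66; the blank must be 93 − 66 = 27.
Row 6 has -12 + 19 + 62 + 24 − 14 = 79; the blank must be 93 − 79 = 14.
Column 6 has 7 + 25 + 52 + 27 − 14 = 97; the blank must be 93 − 97 = -4.
Row 4 has 31 + 5 + 11 + 32 − 4 = 75; the blank must be 93 − 75 = 18.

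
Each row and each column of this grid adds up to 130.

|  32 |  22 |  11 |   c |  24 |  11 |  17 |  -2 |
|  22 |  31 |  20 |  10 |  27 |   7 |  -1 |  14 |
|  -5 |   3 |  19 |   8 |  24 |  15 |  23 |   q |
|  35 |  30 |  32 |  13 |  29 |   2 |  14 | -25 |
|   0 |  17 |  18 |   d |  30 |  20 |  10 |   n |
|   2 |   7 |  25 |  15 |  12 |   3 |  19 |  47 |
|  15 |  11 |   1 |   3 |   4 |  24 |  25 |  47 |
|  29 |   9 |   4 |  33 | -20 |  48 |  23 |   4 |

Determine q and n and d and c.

The known cells in row 1 total 115, leaving 130 − 115 = 15 for the blank.
The known cells in row 3 total 87, leaving 130 − 87 = 43 for the blank.
The known cells in column 8 total 128, leaving 130 − 128 = 2 for the blank.
The known cells in row 5 total 97, leaving 130 − 97 = 33 for the blank.

q = 43, n = 2, d = 33, c = 15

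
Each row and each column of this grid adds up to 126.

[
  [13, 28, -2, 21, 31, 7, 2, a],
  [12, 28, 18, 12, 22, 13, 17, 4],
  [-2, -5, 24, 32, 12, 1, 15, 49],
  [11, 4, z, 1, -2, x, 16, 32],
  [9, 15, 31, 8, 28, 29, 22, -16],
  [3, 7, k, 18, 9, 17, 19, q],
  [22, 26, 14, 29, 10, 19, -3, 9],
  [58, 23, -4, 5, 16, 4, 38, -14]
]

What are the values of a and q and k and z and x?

Row 1: 13 + 28 − 2 + 21 + 31 + 7 + 2 = 100, so its missing entry is 126 − 100 = 26.
Column 8: 26 + 4 + 49 + 32 − 16 + 9 − 14 = 90, so its missing entry is 126 − 90 = 36.
Column 6: 7 + 13 + 1 + 29 + 17 + 19 + 4 = 90, so its missing entry is 126 − 90 = 36.
Row 4: 11 + 4 + 1 − 2 + 36 + 16 + 32 = 98, so its missing entry is 126 − 98 = 28.
Row 6: 3 + 7 + 18 + 9 + 17 + 19 + 36 = 109, so its missing entry is 126 − 109 = 17.

a = 26, q = 36, k = 17, z = 28, x = 36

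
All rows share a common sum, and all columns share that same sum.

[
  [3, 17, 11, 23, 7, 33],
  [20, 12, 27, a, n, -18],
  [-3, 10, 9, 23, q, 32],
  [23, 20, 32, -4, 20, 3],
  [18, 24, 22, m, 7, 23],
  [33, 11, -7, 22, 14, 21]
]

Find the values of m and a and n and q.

m = 0, a = 30, n = 23, q = 23

Rows 1 and 4 both sum to 94, so that's the common total.
The known cells in row 3 total 71, leaving 94 − 71 = 23 for the blank.
The known cells in column 5 total 71, leaving 94 − 71 = 23 for the blank.
The known cells in row 2 total 64, leaving 94 − 64 = 30 for the blank.
The known cells in row 5 total 94, leaving 94 − 94 = 0 for the blank.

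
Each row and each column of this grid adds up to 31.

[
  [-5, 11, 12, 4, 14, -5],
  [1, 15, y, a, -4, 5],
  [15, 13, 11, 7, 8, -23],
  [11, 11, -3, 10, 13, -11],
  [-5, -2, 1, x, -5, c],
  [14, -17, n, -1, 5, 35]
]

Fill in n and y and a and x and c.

n = -5, y = 15, a = -1, x = 12, c = 30

Column 6 has -5 + 5 − 23 − 11 + 35 = 1; the blank must be 31 − 1 = 30.
Row 5 has -5 − 2 + 1 − 5 + 30 = 19; the blank must be 31 − 19 = 12.
Column 4 has 4 + 7 + 10 + 12 − 1 = 32; the blank must be 31 − 32 = -1.
Row 2 has 1 + 15 − 1 − 4 + 5 = 16; the blank must be 31 − 16 = 15.
Row 6 has 14 − 17 − 1 + 5 + 35 = 36; the blank must be 31 − 36 = -5.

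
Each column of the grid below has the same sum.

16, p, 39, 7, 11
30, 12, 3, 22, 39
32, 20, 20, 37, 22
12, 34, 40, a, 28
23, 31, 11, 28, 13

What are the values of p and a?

p = 16, a = 19

The complete columns each total 113.
Column 2 is missing 113 − 97 = 16 (since 12 + 20 + 34 + 31 = 97).
Column 4 is missing 113 − 94 = 19 (since 7 + 22 + 37 + 28 = 94).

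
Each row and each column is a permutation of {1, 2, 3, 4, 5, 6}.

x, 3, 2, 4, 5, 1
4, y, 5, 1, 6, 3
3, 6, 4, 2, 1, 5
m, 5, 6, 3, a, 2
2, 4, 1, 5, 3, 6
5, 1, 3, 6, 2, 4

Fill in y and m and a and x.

For row 1, column 1: row 1 already has {1, 2, 3, 4, 5}; that leaves 6.
For row 2, column 2: row 2 already has {1, 3, 4, 5, 6}; that leaves 2.
For row 4, column 5: column 5 already has {1, 2, 3, 5, 6}; that leaves 4.
At (row 4, col 1): row 4 already has {2, 3, 4, 5, 6}, so the value is 1.

y = 2, m = 1, a = 4, x = 6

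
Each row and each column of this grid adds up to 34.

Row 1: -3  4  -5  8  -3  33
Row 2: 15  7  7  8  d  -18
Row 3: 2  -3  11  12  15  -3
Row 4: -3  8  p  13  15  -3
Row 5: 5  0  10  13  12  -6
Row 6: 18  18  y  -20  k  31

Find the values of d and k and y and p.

d = 15, k = -20, y = 7, p = 4

The known cells in row 4 total 30, leaving 34 − 30 = 4 for the blank.
The known cells in row 2 total 19, leaving 34 − 19 = 15 for the blank.
The known cells in column 5 total 54, leaving 34 − 54 = -20 for the blank.
The known cells in row 6 total 27, leaving 34 − 27 = 7 for the blank.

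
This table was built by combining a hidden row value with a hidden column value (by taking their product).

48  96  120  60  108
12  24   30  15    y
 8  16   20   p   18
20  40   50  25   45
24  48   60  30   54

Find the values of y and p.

Each row is a constant multiple of every other row — this is a multiplication table with the headers hidden.
Row 2 is 24/96 = 1/4 times row 1, so its entry in column 5 is 108 × 1/4 = 27.
Row 3 is 16/96 = 1/6 times row 1, so its entry in column 4 is 60 × 1/6 = 10.

y = 27, p = 10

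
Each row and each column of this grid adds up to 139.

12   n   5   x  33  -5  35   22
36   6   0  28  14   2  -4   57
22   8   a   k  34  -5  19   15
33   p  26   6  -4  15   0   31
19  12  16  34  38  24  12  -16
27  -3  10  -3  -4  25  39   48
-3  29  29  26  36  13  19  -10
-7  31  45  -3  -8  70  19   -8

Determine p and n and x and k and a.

The known cells in row 4 total 107, leaving 139 − 107 = 32 for the blank.
The known cells in column 2 total 115, leaving 139 − 115 = 24 for the blank.
The known cells in row 1 total 126, leaving 139 − 126 = 13 for the blank.
The known cells in column 4 total 101, leaving 139 − 101 = 38 for the blank.
The known cells in row 3 total 131, leaving 139 − 131 = 8 for the blank.

p = 32, n = 24, x = 13, k = 38, a = 8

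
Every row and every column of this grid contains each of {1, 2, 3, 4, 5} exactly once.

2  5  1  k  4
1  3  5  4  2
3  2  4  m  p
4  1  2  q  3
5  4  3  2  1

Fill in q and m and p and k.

q = 5, m = 1, p = 5, k = 3

For row 3, column 5: column 5 already has {1, 2, 3, 4}; that leaves 5.
For row 3, column 4: row 3 already has {2, 3, 4, 5}; that leaves 1.
Cell (1,4): row 1 already has {1, 2, 4, 5} → 3.
Cell (4,4): row 4 already has {1, 2, 3, 4} → 5.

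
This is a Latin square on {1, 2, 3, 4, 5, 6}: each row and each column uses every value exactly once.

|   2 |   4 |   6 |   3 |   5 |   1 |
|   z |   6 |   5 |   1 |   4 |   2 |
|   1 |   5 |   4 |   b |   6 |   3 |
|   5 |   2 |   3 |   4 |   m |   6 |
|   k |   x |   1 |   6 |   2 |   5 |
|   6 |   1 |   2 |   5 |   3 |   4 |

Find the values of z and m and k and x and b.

Cell (4,5): row 4 already has {2, 3, 4, 5, 6} → 1.
At (row 3, col 4): row 3 already has {1, 3, 4, 5, 6}, so the value is 2.
At (row 2, col 1): row 2 already has {1, 2, 4, 5, 6}, so the value is 3.
Cell (5,1): column 1 already has {1, 2, 3, 5, 6} → 4.
For row 5, column 2: row 5 already has {1, 2, 4, 5, 6}; that leaves 3.

z = 3, m = 1, k = 4, x = 3, b = 2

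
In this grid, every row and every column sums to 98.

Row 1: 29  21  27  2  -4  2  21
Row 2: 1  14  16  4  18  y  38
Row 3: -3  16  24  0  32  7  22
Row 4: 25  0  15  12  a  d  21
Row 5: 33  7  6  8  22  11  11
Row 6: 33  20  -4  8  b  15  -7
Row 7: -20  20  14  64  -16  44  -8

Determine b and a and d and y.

b = 33, a = 13, d = 12, y = 7

Row 6 has 33 + 20 − 4 + 8 + 15 − 7 = 65; the blank must be 98 − 65 = 33.
Column 5 has -4 + 18 + 32 + 22 + 33 − 16 = 85; the blank must be 98 − 85 = 13.
Row 4 has 25 + 0 + 15 + 12 + 13 + 21 = 86; the blank must be 98 − 86 = 12.
Row 2 has 1 + 14 + 16 + 4 + 18 + 38 = 91; the blank must be 98 − 91 = 7.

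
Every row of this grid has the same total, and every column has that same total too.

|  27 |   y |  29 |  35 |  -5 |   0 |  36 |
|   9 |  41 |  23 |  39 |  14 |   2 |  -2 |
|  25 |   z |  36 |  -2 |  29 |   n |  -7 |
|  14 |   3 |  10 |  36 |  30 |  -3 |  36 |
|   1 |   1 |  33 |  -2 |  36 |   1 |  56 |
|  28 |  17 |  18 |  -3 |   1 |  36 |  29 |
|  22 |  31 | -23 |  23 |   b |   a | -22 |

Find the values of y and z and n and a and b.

y = 4, z = 29, n = 16, a = 74, b = 21

Rows 2 and 4 both sum to 126, so that's the common total.
Row 1: 27 + 29 + 35 − 5 + 0 + 36 = 122, so its missing entry is 126 − 122 = 4.
Column 2: 4 + 41 + 3 + 1 + 17 + 31 = 97, so its missing entry is 126 − 97 = 29.
Column 5: -5 + 14 + 29 + 30 + 36 + 1 = 105, so its missing entry is 126 − 105 = 21.
Row 7: 22 + 31 − 23 + 23 + 21 − 22 = 52, so its missing entry is 126 − 52 = 74.
Row 3: 25 + 29 + 36 − 2 + 29 − 7 = 110, so its missing entry is 126 − 110 = 16.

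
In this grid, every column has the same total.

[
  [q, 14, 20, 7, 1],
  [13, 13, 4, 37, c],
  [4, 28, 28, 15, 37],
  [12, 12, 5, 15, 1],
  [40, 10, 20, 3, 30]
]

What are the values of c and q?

c = 8, q = 8

The complete columns each total 77.
Column 5 is missing 77 − 69 = 8 (since 1 + 37 + 1 + 30 = 69).
Column 1 is missing 77 − 69 = 8 (since 13 + 4 + 12 + 40 = 69).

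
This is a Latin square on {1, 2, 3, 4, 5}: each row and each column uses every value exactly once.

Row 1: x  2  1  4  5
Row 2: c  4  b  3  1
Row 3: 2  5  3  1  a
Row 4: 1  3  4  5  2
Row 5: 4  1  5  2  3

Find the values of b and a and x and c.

For row 3, column 5: row 3 already has {1, 2, 3, 5}; that leaves 4.
At (row 2, col 3): column 3 already has {1, 3, 4, 5}, so the value is 2.
For row 2, column 1: row 2 already has {1, 2, 3, 4}; that leaves 5.
For row 1, column 1: row 1 already has {1, 2, 4, 5}; that leaves 3.

b = 2, a = 4, x = 3, c = 5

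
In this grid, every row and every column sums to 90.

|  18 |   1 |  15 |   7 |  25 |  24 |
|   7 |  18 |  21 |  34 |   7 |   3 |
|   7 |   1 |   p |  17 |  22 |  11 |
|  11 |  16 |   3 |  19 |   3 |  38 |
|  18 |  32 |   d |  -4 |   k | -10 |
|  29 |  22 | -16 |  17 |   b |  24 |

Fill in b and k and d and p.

b = 14, k = 19, d = 35, p = 32

Row 6: 29 + 22 − 16 + 17 + 24 = 76, so its missing entry is 90 − 76 = 14.
Column 5: 25 + 7 + 22 + 3 + 14 = 71, so its missing entry is 90 − 71 = 19.
Row 5: 18 + 32 − 4 + 19 − 10 = 55, so its missing entry is 90 − 55 = 35.
Row 3: 7 + 1 + 17 + 22 + 11 = 58, so its missing entry is 90 − 58 = 32.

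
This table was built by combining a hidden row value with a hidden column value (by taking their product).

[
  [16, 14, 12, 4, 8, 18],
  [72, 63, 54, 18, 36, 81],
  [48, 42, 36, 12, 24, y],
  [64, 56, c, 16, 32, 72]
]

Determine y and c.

Each row is a constant multiple of every other row — this is a multiplication table with the headers hidden.
Row 3 is 48/16 = 3/1 times row 1, so its entry in column 6 is 18 × 3/1 = 54.
Row 4 is 64/16 = 4/1 times row 1, so its entry in column 3 is 12 × 4/1 = 48.

y = 54, c = 48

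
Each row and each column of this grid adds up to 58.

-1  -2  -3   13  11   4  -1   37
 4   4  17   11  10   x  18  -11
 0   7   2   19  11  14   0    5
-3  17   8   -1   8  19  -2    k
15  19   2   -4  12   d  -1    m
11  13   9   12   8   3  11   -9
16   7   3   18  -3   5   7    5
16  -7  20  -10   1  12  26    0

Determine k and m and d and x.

k = 12, m = 19, d = -4, x = 5

Row 4 has -3 + 17 + 8 − 1 + 8 + 19 − 2 = 46; the blank must be 58 − 46 = 12.
Column 8 has 37 − 11 + 5 + 12 − 9 + 5 + 0 = 39; the blank must be 58 − 39 = 19.
Row 5 has 15 + 19 + 2 − 4 + 12 − 1 + 19 = 62; the blank must be 58 − 62 = -4.
Row 2 has 4 + 4 + 17 + 11 + 10 + 18 − 11 = 53; the blank must be 58 − 53 = 5.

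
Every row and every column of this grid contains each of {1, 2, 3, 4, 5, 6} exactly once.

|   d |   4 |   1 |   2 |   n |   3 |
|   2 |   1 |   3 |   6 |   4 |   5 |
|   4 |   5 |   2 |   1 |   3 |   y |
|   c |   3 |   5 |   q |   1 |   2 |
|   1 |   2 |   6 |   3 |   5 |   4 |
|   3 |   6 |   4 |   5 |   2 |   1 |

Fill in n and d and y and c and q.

Cell (1,5): column 5 already has {1, 2, 3, 4, 5} → 6.
At (row 1, col 1): row 1 already has {1, 2, 3, 4, 6}, so the value is 5.
At (row 4, col 1): column 1 already has {1, 2, 3, 4, 5}, so the value is 6.
At (row 4, col 4): row 4 already has {1, 2, 3, 5, 6}, so the value is 4.
Cell (3,6): row 3 already has {1, 2, 3, 4, 5} → 6.

n = 6, d = 5, y = 6, c = 6, q = 4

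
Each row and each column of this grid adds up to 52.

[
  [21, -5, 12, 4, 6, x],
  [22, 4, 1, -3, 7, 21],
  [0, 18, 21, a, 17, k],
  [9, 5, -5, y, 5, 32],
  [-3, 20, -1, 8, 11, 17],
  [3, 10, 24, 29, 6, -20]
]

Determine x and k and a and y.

x = 14, k = -12, a = 8, y = 6

The known cells in row 4 total 46, leaving 52 − 46 = 6 for the blank.
The known cells in column 4 total 44, leaving 52 − 44 = 8 for the blank.
The known cells in row 3 total 64, leaving 52 − 64 = -12 for the blank.
The known cells in row 1 total 38, leaving 52 − 38 = 14 for the blank.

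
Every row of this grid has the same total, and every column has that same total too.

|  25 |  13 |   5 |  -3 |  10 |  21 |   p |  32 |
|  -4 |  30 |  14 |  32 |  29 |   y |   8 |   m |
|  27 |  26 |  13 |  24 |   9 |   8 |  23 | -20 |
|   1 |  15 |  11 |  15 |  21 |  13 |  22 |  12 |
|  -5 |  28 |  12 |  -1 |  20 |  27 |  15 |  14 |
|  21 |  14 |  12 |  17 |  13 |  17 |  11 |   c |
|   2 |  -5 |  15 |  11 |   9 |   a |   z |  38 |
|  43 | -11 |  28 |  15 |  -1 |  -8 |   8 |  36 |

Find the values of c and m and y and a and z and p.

Rows 3 and 4 both sum to 110, so that's the common total.
Row 6: 21 + 14 + 12 + 17 + 13 + 17 + 11 = 105, so its missing entry is 110 − 105 = 5.
Row 1: 25 + 13 + 5 − 3 + 10 + 21 + 32 = 103, so its missing entry is 110 − 103 = 7.
Column 8: 32 − 20 + 12 + 14 + 5 + 38 + 36 = 117, so its missing entry is 110 − 117 = -7.
Row 2: -4 + 30 + 14 + 32 + 29 + 8 − 7 = 102, so its missing entry is 110 − 102 = 8.
Column 6: 21 + 8 + 8 + 13 + 27 + 17 − 8 = 86, so its missing entry is 110 − 86 = 24.
Row 7: 2 − 5 + 15 + 11 + 9 + 24 + 38 = 94, so its missing entry is 110 − 94 = 16.

c = 5, m = -7, y = 8, a = 24, z = 16, p = 7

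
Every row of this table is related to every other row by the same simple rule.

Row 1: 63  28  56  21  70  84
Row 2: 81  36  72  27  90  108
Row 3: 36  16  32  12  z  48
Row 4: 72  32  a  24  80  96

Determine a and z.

a = 64, z = 40

Each row is a constant multiple of every other row — this is a multiplication table with the headers hidden.
Row 4 is 96/84 = 8/7 times row 1, so its entry in column 3 is 56 × 8/7 = 64.
Row 3 is 48/84 = 4/7 times row 1, so its entry in column 5 is 70 × 4/7 = 40.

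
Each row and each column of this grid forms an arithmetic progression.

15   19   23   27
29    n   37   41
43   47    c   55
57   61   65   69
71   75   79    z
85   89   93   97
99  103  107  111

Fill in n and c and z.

Along each row the entries change by 4 per step; down each column they change by 14.
Row 2: from 29 at column 1, stepping by 4 to column 2 gives 33.
Row 3: from 43 at column 1, stepping by 4 to column 3 gives 51.
Row 5: from 71 at column 1, stepping by 4 to column 4 gives 83.

n = 33, c = 51, z = 83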